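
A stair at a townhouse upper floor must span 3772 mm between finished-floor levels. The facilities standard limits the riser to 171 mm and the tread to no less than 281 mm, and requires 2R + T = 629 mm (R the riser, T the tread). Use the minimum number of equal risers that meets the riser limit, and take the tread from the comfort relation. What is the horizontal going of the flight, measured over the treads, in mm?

3772 / 171 = 22.058 → round up to 23 risers.
Each riser is 3772/23 = 164 mm (≤ 171 mm).
From 2R + T = 629: T = 629 − 328 = 301 mm.
Treads = 23 − 1 = 22; going = 22 × 301 = 6622 mm.

6622 mm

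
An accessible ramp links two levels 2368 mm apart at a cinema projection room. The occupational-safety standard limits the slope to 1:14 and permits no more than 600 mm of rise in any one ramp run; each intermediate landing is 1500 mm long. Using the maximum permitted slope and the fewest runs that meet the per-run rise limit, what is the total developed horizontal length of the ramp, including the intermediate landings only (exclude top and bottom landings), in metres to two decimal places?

37.65 m

At most 600 each: 2368/600 = 3.95, giving 4 ramp runs. That means 3 intermediate landings.
Horizontal run for 2368 mm of rise at 1:14 is 2368 × 14 = 33152 mm.
Intermediate landings: 3 × 1500 = 4500 mm.
Total developed length = 33152 + 4500 = 37652 mm.
= 37.65 m.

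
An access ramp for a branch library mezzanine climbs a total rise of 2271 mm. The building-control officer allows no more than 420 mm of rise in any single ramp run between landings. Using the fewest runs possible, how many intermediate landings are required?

At most 420 each: 2271/420 = 5.41, giving 6 ramp runs.
6 runs are separated by 5 intermediate landings.

5 intermediate landings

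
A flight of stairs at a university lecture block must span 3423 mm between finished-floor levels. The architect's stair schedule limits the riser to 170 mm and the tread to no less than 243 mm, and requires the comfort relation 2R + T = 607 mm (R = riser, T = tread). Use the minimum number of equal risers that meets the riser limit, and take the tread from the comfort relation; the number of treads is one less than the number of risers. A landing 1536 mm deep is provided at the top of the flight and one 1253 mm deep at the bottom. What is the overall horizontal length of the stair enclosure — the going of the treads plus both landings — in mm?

8409 mm

3423 / 170 = 20.135 → round up to 21 risers.
Riser R = 3423 / 21 = 163 mm, within the 170 mm limit.
T = 607 − 2·163 = 281 mm, which satisfies the 243 mm minimum.
Going = (21 − 1) × 281 = 5620 mm.
Add landings: 5620 + 1536 + 1253 = 8409 mm.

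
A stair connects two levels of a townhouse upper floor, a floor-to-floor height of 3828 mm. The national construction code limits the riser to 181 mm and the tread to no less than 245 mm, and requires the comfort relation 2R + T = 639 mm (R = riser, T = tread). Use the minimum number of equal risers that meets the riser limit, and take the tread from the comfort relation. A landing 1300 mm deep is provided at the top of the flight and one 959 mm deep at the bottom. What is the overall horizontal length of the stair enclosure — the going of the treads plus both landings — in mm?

At most 181 each: 3828/181 = 21.15, giving 22 risers.
Each riser is 3828/22 = 174 mm (≤ 181 mm).
From 2R + T = 639: T = 639 − 348 = 291 mm.
Going = (22 − 1) × 291 = 6111 mm.
Enclosure = 6111 + 1300 + 959 = 8370 mm.

8370 mm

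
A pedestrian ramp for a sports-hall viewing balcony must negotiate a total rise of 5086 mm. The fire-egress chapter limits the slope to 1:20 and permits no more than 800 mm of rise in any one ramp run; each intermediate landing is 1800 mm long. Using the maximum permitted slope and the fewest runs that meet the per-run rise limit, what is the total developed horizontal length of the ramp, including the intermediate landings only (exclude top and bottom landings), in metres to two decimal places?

At most 800 each: 5086/800 = 6.36, giving 7 ramp runs. That means 6 intermediate landings.
Ramp run (horizontal) at 1:20: 5086 × 20 = 101720 mm.
Intermediate landings: 6 × 1800 = 10800 mm.
Developed length = 101720 + 10800 = 112520 mm.
= 112.52 m.

112.52 m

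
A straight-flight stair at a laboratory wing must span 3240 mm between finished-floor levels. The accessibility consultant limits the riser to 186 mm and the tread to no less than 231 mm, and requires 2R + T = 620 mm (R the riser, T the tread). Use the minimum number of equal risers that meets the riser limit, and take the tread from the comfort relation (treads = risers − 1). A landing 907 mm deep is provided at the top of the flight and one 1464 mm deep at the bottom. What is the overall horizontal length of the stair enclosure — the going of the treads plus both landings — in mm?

6791 mm

3240 / 186 = 17.419 → round up to 18 risers.
R = 3240 ÷ 18 = 180 mm.
From 2R + T = 620: T = 620 − 360 = 260 mm.
18 risers give 17 treads; going = 17 × 260 = 4420 mm.
Add landings: 4420 + 907 + 1464 = 6791 mm.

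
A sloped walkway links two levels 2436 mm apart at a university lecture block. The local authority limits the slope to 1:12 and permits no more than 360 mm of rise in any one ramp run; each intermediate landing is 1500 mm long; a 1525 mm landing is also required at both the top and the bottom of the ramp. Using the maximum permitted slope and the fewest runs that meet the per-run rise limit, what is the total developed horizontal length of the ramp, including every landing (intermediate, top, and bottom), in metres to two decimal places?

41.28 m

At most 360 each: 2436/360 = 6.77, giving 7 ramp runs. That means 6 intermediate landings.
Ramp run (horizontal) at 1:12: 2436 × 12 = 29232 mm.
Intermediate landings: 6 × 1500 = 9000 mm.
Top and bottom landings: 2 × 1525 = 3050 mm.
Total = 29232 + 9000 + 3050 = 41282 mm.
= 41.28 m.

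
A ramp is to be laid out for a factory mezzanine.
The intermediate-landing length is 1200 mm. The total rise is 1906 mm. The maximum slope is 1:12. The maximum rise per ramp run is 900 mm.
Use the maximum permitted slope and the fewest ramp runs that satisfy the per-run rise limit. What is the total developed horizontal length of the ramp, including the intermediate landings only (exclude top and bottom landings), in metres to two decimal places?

1906 / 900 = 2.12, so 3 ramp runs are needed. That means 2 intermediate landings.
Horizontal run for 1906 mm of rise at 1:12 is 1906 × 12 = 22872 mm.
Intermediate landings: 2 × 1200 = 2400 mm.
Developed length = 22872 + 2400 = 25272 mm.
= 25.27 m.

25.27 m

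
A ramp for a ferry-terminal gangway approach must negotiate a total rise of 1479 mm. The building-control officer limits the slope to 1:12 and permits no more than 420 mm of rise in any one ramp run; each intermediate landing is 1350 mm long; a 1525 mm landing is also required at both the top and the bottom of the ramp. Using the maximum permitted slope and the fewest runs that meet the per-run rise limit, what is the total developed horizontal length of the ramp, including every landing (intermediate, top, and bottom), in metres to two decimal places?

At most 420 each: 1479/420 = 3.52, giving 4 ramp runs. That means 3 intermediate landings.
Ramp run (horizontal) at 1:12: 1479 × 12 = 17748 mm.
Intermediate landings: 3 × 1350 = 4050 mm.
Top and bottom landings: 2 × 1525 = 3050 mm.
Total = 17748 + 4050 + 3050 = 24848 mm.
= 24.85 m.

24.85 m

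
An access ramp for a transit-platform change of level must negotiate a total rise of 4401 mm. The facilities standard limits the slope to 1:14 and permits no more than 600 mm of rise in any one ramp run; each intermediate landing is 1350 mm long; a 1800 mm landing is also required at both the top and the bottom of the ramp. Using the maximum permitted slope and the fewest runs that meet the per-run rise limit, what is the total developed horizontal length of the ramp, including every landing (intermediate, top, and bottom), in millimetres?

74664 mm

4401 / 600 = 7.335 → round up to 8 ramp runs. That means 7 intermediate landings.
Horizontal run for 4401 mm of rise at 1:14 is 4401 × 14 = 61614 mm.
7 intermediate landings contribute 7 × 1350 = 9450 mm.
Top and bottom landings: 2 × 1800 = 3600 mm.
Total = 61614 + 9450 + 3600 = 74664 mm.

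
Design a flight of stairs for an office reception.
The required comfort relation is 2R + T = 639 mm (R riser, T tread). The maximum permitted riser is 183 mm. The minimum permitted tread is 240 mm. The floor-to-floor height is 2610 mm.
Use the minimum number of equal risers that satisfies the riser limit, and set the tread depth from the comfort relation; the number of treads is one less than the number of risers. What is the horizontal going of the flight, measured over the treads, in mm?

At most 183 each: 2610/183 = 14.26, giving 15 risers.
R = 2610 ÷ 15 = 174 mm.
From 2R + T = 639: T = 639 − 348 = 291 mm.
Treads = 15 − 1 = 14; going = 14 × 291 = 4074 mm.

4074 mm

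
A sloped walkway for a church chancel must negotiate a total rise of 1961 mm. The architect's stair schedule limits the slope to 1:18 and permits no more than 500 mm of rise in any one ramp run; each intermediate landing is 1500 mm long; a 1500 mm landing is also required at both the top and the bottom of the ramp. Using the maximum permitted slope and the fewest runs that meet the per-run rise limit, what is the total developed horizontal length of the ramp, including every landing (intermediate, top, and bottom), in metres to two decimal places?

42.80 m

1961 / 500 = 3.922 → round up to 4 ramp runs. That means 3 intermediate landings.
Ramp run (horizontal) at 1:18: 1961 × 18 = 35298 mm.
Intermediate landings: 3 × 1500 = 4500 mm.
Top and bottom landings: 2 × 1500 = 3000 mm.
Total = 35298 + 4500 + 3000 = 42798 mm.
= 42.80 m.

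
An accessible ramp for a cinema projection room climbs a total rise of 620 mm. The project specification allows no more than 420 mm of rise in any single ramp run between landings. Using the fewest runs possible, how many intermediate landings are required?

620 / 420 = 1.476 → round up to 2 ramp runs.
2 runs are separated by 1 intermediate landings.

1 intermediate landings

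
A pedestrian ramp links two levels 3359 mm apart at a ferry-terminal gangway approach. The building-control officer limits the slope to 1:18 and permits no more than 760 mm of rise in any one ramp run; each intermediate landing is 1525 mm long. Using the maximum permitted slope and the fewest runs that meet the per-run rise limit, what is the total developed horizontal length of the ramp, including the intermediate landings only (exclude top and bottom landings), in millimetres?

66562 mm

⌈3359/760⌉ = 5 ramp runs. That means 4 intermediate landings.
Horizontal run for 3359 mm of rise at 1:18 is 3359 × 18 = 60462 mm.
4 intermediate landings contribute 4 × 1525 = 6100 mm.
Total developed length = 60462 + 6100 = 66562 mm.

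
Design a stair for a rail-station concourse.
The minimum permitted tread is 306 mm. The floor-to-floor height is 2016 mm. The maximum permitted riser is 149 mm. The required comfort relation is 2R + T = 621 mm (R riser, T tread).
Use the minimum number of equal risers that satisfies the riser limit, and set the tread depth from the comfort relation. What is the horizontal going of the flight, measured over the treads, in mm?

At most 149 each: 2016/149 = 13.53, giving 14 risers.
R = 2016 ÷ 14 = 144 mm.
Tread T = 621 − 2 × 144 = 333 mm (≥ 306 mm).
Going = (14 − 1) × 333 = 4329 mm.

4329 mm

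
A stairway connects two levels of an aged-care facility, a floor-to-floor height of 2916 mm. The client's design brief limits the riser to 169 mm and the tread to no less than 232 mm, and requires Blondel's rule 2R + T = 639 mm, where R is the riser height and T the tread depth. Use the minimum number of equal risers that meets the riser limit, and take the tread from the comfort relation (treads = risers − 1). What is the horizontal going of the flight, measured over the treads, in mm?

5355 mm

2916 / 169 = 17.25, so 18 risers are needed.
Each riser is 2916/18 = 162 mm (≤ 169 mm).
From 2R + T = 639: T = 639 − 324 = 315 mm.
Treads = 18 − 1 = 17; going = 17 × 315 = 5355 mm.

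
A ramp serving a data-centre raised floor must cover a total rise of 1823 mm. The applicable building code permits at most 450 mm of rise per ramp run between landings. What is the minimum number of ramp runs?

5 runs

At most 450 each: 1823/450 = 4.05, giving 5 ramp runs.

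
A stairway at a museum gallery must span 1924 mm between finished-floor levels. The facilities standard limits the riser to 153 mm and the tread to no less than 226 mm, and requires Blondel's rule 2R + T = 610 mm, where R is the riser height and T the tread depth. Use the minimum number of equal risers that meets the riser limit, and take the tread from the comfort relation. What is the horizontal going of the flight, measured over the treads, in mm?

1924 / 153 = 12.58, so 13 risers are needed.
R = 1924 ÷ 13 = 148 mm.
From 2R + T = 610: T = 610 − 296 = 314 mm.
Going = (13 − 1) × 314 = 3768 mm.

3768 mm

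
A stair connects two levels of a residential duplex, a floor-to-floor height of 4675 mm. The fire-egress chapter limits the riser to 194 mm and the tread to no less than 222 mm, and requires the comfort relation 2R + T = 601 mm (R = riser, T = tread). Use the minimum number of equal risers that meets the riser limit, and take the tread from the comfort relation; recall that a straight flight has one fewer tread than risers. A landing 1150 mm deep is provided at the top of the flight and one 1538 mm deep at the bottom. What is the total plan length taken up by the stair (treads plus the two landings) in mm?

4675 / 194 = 24.10, so 25 risers are needed.
Each riser is 4675/25 = 187 mm (≤ 194 mm).
Tread T = 601 − 2 × 187 = 227 mm (≥ 222 mm).
Going = (25 − 1) × 227 = 5448 mm.
Add landings: 5448 + 1150 + 1538 = 8136 mm.

8136 mm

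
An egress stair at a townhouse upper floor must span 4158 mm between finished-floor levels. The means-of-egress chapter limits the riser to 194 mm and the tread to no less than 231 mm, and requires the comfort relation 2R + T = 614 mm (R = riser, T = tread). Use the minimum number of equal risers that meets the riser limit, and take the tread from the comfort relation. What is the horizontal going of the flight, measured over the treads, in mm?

4158 / 194 = 21.433 → round up to 22 risers.
Each riser is 4158/22 = 189 mm (≤ 194 mm).
Tread T = 614 − 2 × 189 = 236 mm (≥ 231 mm).
Going = (22 − 1) × 236 = 4956 mm.

4956 mm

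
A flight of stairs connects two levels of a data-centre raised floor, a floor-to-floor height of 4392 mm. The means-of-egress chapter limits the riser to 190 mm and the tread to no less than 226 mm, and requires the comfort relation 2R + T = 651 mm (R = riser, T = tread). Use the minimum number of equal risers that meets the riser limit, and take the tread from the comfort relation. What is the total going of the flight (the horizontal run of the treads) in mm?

4392 / 190 = 23.116 → round up to 24 risers.
Each riser is 4392/24 = 183 mm (≤ 190 mm).
Tread T = 651 − 2 × 183 = 285 mm (≥ 226 mm).
24 risers give 23 treads; going = 23 × 285 = 6555 mm.

6555 mm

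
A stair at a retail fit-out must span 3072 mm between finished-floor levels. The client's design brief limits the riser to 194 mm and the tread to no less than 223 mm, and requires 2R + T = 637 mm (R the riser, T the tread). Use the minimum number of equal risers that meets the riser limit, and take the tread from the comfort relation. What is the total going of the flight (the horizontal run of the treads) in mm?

3795 mm

3072 / 194 = 15.84, so 16 risers are needed.
Each riser is 3072/16 = 192 mm (≤ 194 mm).
From 2R + T = 637: T = 637 − 384 = 253 mm.
16 risers give 15 treads; going = 15 × 253 = 3795 mm.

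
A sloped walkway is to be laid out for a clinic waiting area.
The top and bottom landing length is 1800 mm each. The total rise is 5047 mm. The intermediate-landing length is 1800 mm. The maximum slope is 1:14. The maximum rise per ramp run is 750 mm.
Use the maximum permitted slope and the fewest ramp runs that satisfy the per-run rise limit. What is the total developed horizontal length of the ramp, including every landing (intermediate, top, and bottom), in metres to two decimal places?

5047 / 750 = 6.729 → round up to 7 ramp runs. That means 6 intermediate landings.
Horizontal run for 5047 mm of rise at 1:14 is 5047 × 14 = 70658 mm.
Intermediate landings: 6 × 1800 = 10800 mm.
Top and bottom landings: 2 × 1800 = 3600 mm.
Total = 70658 + 10800 + 3600 = 85058 mm.
= 85.06 m.

85.06 m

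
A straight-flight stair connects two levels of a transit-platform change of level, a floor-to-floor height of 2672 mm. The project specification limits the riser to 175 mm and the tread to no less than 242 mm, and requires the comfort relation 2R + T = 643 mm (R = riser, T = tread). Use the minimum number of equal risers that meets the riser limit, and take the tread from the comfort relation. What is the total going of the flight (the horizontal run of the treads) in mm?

2672 / 175 = 15.27, so 16 risers are needed.
Riser R = 2672 / 16 = 167 mm, within the 175 mm limit.
Tread T = 643 − 2 × 167 = 309 mm (≥ 242 mm).
Going = (16 − 1) × 309 = 4635 mm.

4635 mm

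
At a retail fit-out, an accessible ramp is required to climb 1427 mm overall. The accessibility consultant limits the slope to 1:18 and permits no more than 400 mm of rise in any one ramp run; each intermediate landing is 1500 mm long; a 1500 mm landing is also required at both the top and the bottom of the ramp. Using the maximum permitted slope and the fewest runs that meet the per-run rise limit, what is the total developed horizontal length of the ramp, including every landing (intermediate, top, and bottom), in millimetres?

⌈1427/400⌉ = 4 ramp runs. That means 3 intermediate landings.
Horizontal run for 1427 mm of rise at 1:18 is 1427 × 18 = 25686 mm.
3 intermediate landings contribute 3 × 1500 = 4500 mm.
Top and bottom landings: 2 × 1500 = 3000 mm.
Total = 25686 + 4500 + 3000 = 33186 mm.

33186 mm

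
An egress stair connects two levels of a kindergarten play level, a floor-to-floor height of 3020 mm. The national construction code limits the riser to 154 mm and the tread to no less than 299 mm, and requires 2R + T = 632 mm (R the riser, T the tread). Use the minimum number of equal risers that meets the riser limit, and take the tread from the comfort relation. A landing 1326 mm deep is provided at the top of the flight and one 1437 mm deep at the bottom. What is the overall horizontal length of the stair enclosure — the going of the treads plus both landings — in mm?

9033 mm

⌈3020/154⌉ = 20 risers.
Each riser is 3020/20 = 151 mm (≤ 154 mm).
T = 632 − 2·151 = 330 mm, which satisfies the 299 mm minimum.
Going = (20 − 1) × 330 = 6270 mm.
Add landings: 6270 + 1326 + 1437 = 9033 mm.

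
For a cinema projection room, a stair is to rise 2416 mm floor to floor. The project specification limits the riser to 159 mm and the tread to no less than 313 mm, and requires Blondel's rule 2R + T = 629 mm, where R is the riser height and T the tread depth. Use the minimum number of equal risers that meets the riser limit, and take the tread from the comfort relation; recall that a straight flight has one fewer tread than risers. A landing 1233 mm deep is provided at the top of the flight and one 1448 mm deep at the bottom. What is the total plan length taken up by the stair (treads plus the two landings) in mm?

7586 mm

2416 / 159 = 15.195 → round up to 16 risers.
R = 2416 ÷ 16 = 151 mm.
T = 629 − 2·151 = 327 mm, which satisfies the 313 mm minimum.
Treads = 16 − 1 = 15; going = 15 × 327 = 4905 mm.
Add landings: 4905 + 1233 + 1448 = 7586 mm.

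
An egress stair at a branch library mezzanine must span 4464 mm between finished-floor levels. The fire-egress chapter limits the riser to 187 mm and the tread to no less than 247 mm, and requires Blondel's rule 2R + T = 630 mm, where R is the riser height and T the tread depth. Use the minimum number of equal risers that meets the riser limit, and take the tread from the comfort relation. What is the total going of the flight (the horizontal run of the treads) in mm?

4464 / 187 = 23.872 → round up to 24 risers.
R = 4464 ÷ 24 = 186 mm.
From 2R + T = 630: T = 630 − 372 = 258 mm.
Going = (24 − 1) × 258 = 5934 mm.

5934 mm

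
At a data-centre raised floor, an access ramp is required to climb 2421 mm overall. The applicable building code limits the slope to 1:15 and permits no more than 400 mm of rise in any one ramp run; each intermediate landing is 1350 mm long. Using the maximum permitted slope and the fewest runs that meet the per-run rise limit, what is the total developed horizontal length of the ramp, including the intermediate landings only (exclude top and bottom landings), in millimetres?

44415 mm

⌈2421/400⌉ = 7 ramp runs. That means 6 intermediate landings.
Ramp run (horizontal) at 1:15: 2421 × 15 = 36315 mm.
6 intermediate landings contribute 6 × 1350 = 8100 mm.
Total developed length = 36315 + 8100 = 44415 mm.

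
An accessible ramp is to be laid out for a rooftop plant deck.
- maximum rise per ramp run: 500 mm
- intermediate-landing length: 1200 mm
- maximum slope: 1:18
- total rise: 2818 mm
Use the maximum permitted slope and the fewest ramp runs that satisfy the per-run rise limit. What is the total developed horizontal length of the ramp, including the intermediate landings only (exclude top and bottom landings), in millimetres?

2818 / 500 = 5.64, so 6 ramp runs are needed. That means 5 intermediate landings.
Ramp run (horizontal) at 1:18: 2818 × 18 = 50724 mm.
Intermediate landings: 5 × 1200 = 6000 mm.
Total developed length = 50724 + 6000 = 56724 mm.

56724 mm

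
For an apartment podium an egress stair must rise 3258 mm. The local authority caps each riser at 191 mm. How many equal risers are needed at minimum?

18 risers

3258 / 191 = 17.06, so 18 risers are needed.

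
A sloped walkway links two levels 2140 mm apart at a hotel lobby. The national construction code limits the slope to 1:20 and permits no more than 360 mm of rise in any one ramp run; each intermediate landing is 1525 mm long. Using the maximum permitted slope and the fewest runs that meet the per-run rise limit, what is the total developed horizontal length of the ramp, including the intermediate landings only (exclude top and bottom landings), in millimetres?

50425 mm

2140 / 360 = 5.944 → round up to 6 ramp runs. That means 5 intermediate landings.
Ramp run (horizontal) at 1:20: 2140 × 20 = 42800 mm.
Intermediate landings: 5 × 1525 = 7625 mm.
Developed length = 42800 + 7625 = 50425 mm.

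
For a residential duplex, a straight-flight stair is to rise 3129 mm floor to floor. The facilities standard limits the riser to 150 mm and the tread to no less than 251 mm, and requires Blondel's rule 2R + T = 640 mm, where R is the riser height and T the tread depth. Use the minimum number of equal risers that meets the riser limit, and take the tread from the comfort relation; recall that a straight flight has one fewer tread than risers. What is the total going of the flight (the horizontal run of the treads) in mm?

6840 mm

3129 / 150 = 20.860 → round up to 21 risers.
Riser R = 3129 / 21 = 149 mm, within the 150 mm limit.
From 2R + T = 640: T = 640 − 298 = 342 mm.
Treads = 21 − 1 = 20; going = 20 × 342 = 6840 mm.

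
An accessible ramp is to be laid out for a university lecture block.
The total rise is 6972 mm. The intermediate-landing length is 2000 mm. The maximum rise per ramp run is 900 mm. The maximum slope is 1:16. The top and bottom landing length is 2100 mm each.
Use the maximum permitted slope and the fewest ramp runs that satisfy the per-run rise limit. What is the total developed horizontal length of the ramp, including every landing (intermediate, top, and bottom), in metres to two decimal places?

6972 / 900 = 7.747 → round up to 8 ramp runs. That means 7 intermediate landings.
Horizontal run for 6972 mm of rise at 1:16 is 6972 × 16 = 111552 mm.
7 intermediate landings contribute 7 × 2000 = 14000 mm.
Top and bottom landings: 2 × 2100 = 4200 mm.
Total = 111552 + 14000 + 4200 = 129752 mm.
= 129.75 m.

129.75 m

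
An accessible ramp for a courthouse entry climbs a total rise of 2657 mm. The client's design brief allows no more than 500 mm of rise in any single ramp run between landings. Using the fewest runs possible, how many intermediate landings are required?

At most 500 each: 2657/500 = 5.31, giving 6 ramp runs.
6 runs are separated by 5 intermediate landings.

5 intermediate landings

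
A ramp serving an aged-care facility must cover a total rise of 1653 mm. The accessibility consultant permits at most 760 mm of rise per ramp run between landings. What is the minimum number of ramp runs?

At most 760 each: 1653/760 = 2.17, giving 3 ramp runs.

3 runs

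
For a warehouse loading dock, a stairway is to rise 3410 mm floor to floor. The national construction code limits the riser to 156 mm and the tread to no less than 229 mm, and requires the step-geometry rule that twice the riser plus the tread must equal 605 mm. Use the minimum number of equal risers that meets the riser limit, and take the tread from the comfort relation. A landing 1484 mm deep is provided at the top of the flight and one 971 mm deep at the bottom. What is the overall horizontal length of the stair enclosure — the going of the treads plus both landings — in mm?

3410 / 156 = 21.859 → round up to 22 risers.
R = 3410 ÷ 22 = 155 mm.
Tread T = 605 − 2 × 155 = 295 mm (≥ 229 mm).
22 risers give 21 treads; going = 21 × 295 = 6195 mm.
Add landings: 6195 + 1484 + 971 = 8650 mm.

8650 mm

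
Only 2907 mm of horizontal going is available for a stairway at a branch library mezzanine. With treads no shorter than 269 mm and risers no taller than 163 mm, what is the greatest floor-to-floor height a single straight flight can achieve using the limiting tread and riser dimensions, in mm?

1793 mm

Treads that fit: ⌊2907 / 269⌋ = 10.
Risers = treads + 1 = 11.
Maximum height = 11 × 163 = 1793 mm.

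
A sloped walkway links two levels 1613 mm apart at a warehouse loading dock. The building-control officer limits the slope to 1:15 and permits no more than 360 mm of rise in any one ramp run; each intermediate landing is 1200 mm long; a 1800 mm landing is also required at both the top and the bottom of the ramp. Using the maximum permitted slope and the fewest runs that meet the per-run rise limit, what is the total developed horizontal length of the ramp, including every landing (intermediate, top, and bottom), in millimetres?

1613 / 360 = 4.48, so 5 ramp runs are needed. That means 4 intermediate landings.
Horizontal run for 1613 mm of rise at 1:15 is 1613 × 15 = 24195 mm.
4 intermediate landings contribute 4 × 1200 = 4800 mm.
Top and bottom landings: 2 × 1800 = 3600 mm.
Total = 24195 + 4800 + 3600 = 32595 mm.

32595 mm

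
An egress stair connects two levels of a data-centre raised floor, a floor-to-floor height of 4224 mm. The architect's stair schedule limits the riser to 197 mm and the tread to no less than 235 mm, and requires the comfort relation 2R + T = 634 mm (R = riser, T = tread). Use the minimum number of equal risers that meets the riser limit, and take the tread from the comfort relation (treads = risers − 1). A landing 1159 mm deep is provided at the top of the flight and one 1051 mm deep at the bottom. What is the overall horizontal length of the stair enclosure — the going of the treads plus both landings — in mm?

7460 mm

⌈4224/197⌉ = 22 risers.
Each riser is 4224/22 = 192 mm (≤ 197 mm).
T = 634 − 2·192 = 250 mm, which satisfies the 235 mm minimum.
Going = (22 − 1) × 250 = 5250 mm.
Add landings: 5250 + 1159 + 1051 = 7460 mm.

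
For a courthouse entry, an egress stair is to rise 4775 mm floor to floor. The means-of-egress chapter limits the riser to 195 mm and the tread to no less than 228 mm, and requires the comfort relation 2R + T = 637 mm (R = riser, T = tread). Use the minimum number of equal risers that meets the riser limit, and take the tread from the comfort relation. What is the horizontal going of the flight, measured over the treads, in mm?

6120 mm

4775 / 195 = 24.49, so 25 risers are needed.
Each riser is 4775/25 = 191 mm (≤ 195 mm).
T = 637 − 2·191 = 255 mm, which satisfies the 228 mm minimum.
Going = (25 − 1) × 255 = 6120 mm.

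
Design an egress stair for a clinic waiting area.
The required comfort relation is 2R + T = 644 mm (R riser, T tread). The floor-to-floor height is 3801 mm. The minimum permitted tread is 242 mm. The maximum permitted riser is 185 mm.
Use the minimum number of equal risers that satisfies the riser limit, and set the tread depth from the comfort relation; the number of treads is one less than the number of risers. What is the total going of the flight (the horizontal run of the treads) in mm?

At most 185 each: 3801/185 = 20.55, giving 21 risers.
R = 3801 ÷ 21 = 181 mm.
Tread T = 644 − 2 × 181 = 282 mm (≥ 242 mm).
Going = (21 − 1) × 282 = 5640 mm.

5640 mm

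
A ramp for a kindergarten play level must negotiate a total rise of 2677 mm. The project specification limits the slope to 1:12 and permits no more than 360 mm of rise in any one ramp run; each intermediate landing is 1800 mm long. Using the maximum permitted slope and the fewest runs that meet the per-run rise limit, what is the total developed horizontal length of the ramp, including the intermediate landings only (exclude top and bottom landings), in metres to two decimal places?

At most 360 each: 2677/360 = 7.44, giving 8 ramp runs. That means 7 intermediate landings.
Ramp run (horizontal) at 1:12: 2677 × 12 = 32124 mm.
Intermediate landings: 7 × 1800 = 12600 mm.
Developed length = 32124 + 12600 = 44724 mm.
= 44.72 m.

44.72 m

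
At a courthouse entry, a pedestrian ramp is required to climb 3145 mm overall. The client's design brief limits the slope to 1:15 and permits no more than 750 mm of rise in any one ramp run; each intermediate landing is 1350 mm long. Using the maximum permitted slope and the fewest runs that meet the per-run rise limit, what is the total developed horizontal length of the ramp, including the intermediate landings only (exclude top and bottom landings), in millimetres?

3145 / 750 = 4.19, so 5 ramp runs are needed. That means 4 intermediate landings.
Horizontal run for 3145 mm of rise at 1:15 is 3145 × 15 = 47175 mm.
Intermediate landings: 4 × 1350 = 5400 mm.
Developed length = 47175 + 5400 = 52575 mm.

52575 mm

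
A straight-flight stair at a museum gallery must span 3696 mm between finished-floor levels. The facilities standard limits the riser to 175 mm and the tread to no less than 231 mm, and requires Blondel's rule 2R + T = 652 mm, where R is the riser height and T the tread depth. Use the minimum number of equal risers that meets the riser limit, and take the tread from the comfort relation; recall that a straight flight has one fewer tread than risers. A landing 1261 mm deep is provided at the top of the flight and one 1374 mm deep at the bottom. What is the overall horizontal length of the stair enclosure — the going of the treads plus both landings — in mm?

9271 mm

3696 / 175 = 21.12, so 22 risers are needed.
Each riser is 3696/22 = 168 mm (≤ 175 mm).
T = 652 − 2·168 = 316 mm, which satisfies the 231 mm minimum.
Going = (22 − 1) × 316 = 6636 mm.
Enclosure = 6636 + 1261 + 1374 = 9271 mm.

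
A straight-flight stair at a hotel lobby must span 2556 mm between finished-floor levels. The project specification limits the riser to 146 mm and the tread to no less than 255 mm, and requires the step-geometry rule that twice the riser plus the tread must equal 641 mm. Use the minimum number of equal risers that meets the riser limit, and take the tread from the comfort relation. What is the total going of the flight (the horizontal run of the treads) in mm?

6069 mm

2556 / 146 = 17.507 → round up to 18 risers.
Riser R = 2556 / 18 = 142 mm, within the 146 mm limit.
T = 641 − 2·142 = 357 mm, which satisfies the 255 mm minimum.
Going = (18 − 1) × 357 = 6069 mm.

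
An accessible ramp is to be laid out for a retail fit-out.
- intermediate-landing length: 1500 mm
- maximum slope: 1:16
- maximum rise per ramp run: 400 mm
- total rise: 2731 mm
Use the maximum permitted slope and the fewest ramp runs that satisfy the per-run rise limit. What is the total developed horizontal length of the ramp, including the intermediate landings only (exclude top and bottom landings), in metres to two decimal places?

2731 / 400 = 6.83, so 7 ramp runs are needed. That means 6 intermediate landings.
Horizontal run for 2731 mm of rise at 1:16 is 2731 × 16 = 43696 mm.
Intermediate landings: 6 × 1500 = 9000 mm.
Total developed length = 43696 + 9000 = 52696 mm.
= 52.70 m.

52.70 m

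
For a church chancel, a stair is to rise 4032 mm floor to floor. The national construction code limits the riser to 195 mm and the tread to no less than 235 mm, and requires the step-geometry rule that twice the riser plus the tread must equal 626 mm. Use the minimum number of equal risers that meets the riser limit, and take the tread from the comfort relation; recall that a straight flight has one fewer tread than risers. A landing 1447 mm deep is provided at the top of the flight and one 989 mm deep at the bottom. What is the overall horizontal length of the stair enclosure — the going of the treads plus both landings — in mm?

7276 mm

At most 195 each: 4032/195 = 20.68, giving 21 risers.
Each riser is 4032/21 = 192 mm (≤ 195 mm).
Tread T = 626 − 2 × 192 = 242 mm (≥ 235 mm).
Going = (21 − 1) × 242 = 4840 mm.
Enclosure = 4840 + 1447 + 989 = 7276 mm.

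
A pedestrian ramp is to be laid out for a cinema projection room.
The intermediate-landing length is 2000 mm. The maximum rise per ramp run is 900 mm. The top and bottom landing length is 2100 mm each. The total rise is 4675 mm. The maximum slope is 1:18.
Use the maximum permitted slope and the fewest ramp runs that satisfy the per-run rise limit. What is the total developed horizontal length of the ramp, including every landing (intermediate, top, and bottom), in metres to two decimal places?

4675 / 900 = 5.19, so 6 ramp runs are needed. That means 5 intermediate landings.
Horizontal run for 4675 mm of rise at 1:18 is 4675 × 18 = 84150 mm.
Intermediate landings: 5 × 2000 = 10000 mm.
Top and bottom landings: 2 × 2100 = 4200 mm.
Total = 84150 + 10000 + 4200 = 98350 mm.
= 98.35 m.

98.35 m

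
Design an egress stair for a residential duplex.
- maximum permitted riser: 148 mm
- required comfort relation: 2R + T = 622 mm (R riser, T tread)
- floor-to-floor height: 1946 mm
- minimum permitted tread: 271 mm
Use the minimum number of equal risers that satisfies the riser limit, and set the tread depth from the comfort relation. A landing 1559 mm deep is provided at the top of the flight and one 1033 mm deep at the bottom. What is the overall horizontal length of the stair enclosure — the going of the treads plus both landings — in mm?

At most 148 each: 1946/148 = 13.15, giving 14 risers.
R = 1946 ÷ 14 = 139 mm.
From 2R + T = 622: T = 622 − 278 = 344 mm.
Treads = 14 − 1 = 13; going = 13 × 344 = 4472 mm.
Enclosure = 4472 + 1559 + 1033 = 7064 mm.

7064 mm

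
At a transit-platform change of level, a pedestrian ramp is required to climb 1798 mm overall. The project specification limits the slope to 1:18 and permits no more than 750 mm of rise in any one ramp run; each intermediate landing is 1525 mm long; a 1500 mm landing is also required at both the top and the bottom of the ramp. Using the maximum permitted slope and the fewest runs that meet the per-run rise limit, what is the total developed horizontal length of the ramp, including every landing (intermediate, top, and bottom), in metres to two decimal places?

1798 / 750 = 2.40, so 3 ramp runs are needed. That means 2 intermediate landings.
Ramp run (horizontal) at 1:18: 1798 × 18 = 32364 mm.
Intermediate landings: 2 × 1525 = 3050 mm.
Top and bottom landings: 2 × 1500 = 3000 mm.
Total = 32364 + 3050 + 3000 = 38414 mm.
= 38.41 m.

38.41 m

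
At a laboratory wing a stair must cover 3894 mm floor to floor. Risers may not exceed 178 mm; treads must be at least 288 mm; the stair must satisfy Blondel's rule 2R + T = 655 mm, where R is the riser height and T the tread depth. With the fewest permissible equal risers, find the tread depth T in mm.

301 mm

3894 / 178 = 21.876 → round up to 22 risers.
R = 3894 ÷ 22 = 177 mm.
T = 655 − 2·177 = 301 mm, which satisfies the 288 mm minimum.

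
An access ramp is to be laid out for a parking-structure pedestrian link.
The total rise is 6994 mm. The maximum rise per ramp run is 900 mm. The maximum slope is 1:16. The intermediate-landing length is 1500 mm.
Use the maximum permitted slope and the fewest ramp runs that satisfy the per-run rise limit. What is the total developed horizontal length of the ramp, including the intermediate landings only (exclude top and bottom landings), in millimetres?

122404 mm

⌈6994/900⌉ = 8 ramp runs. That means 7 intermediate landings.
Horizontal run for 6994 mm of rise at 1:16 is 6994 × 16 = 111904 mm.
Intermediate landings: 7 × 1500 = 10500 mm.
Total developed length = 111904 + 10500 = 122404 mm.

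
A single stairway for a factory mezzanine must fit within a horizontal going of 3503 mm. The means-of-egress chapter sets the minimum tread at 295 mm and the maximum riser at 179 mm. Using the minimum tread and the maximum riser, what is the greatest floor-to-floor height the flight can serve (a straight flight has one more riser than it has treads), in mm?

2148 mm

3503 / 295 = 11.87, so 11 treads fit.
Risers = treads + 1 = 12.
Maximum height = 12 × 179 = 2148 mm.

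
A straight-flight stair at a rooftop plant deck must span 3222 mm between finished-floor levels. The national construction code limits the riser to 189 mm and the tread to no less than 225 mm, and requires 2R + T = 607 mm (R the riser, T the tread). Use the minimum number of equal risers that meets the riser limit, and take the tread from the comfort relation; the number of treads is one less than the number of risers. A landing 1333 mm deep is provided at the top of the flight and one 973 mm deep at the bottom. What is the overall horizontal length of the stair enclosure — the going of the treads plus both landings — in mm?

⌈3222/189⌉ = 18 risers.
R = 3222 ÷ 18 = 179 mm.
T = 607 − 2·179 = 249 mm, which satisfies the 225 mm minimum.
Going = (18 − 1) × 249 = 4233 mm.
Add landings: 4233 + 1333 + 973 = 6539 mm.

6539 mm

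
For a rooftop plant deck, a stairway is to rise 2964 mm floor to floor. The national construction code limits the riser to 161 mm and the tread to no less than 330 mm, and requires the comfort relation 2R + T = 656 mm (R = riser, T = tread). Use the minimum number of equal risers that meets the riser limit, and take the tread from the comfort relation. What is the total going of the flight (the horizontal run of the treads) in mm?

At most 161 each: 2964/161 = 18.41, giving 19 risers.
Each riser is 2964/19 = 156 mm (≤ 161 mm).
Tread T = 656 − 2 × 156 = 344 mm (≥ 330 mm).
Going = (19 − 1) × 344 = 6192 mm.

6192 mm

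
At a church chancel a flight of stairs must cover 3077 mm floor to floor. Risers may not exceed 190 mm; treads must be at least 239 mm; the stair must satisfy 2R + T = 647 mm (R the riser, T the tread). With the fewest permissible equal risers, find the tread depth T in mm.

285 mm

⌈3077/190⌉ = 17 risers.
R = 3077 ÷ 17 = 181 mm.
Tread T = 647 − 2 × 181 = 285 mm (≥ 239 mm).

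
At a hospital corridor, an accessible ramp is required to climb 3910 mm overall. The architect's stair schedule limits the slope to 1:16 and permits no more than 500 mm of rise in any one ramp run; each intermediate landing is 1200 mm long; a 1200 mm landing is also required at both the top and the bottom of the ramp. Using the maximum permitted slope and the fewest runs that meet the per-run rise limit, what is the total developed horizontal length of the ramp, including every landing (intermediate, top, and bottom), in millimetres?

3910 / 500 = 7.820 → round up to 8 ramp runs. That means 7 intermediate landings.
Horizontal run for 3910 mm of rise at 1:16 is 3910 × 16 = 62560 mm.
Intermediate landings: 7 × 1200 = 8400 mm.
Top and bottom landings: 2 × 1200 = 2400 mm.
Total = 62560 + 8400 + 2400 = 73360 mm.

73360 mm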